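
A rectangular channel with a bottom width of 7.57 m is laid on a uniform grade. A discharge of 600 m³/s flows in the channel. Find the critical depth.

For a rectangular channel, critical depth y_c = (q²/g)^(1/3) where q = Q/b = 600/7.57 = 79.26 m²/s.
So y_c = (79.26²/9.81)^(1/3) = 8.62 m.

y_c = 8.62 m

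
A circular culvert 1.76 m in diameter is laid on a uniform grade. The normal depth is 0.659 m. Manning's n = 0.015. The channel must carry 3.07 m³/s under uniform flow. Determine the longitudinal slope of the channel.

S = 0.012

For a circular section of diameter D = 1.76 m at depth y = 0.659 m, the central angle is θ = 2 arccos(1 − 2y/D) = 2.634 rad. Then A = (D²/8)(θ − sin θ) = 0.8316 m² and P = Dθ/2 = 2.318 m.
Hydraulic radius R = A/P = 0.8316/2.318 = 0.3588 m.
From Manning's equation, S = [nQ / (1 A R^(2/3))]² = [0.015 × 3.07 / (1 × 0.8316 × 0.3588^(2/3))]² = 0.012.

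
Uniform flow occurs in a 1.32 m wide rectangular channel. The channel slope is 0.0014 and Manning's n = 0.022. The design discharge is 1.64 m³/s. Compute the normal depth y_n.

Manning's equation rearranged: A R^(2/3) = nQ / (1·√S) = 0.022 × 1.64 / (√0.0014) = 0.9643.
Try y = 0.899 m: A R^(2/3) = 0.6232 — short.
Try y = 1.44 m: A R^(2/3) = 1.12 — over.
Try y = 1.27 m: A R^(2/3) = 0.9614 — ≈ 0.9643.

y_n = 1.27 m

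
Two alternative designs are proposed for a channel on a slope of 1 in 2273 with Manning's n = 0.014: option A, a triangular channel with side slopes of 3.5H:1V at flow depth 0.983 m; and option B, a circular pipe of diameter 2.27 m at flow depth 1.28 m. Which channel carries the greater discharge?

channel A

Channel A: For a triangular section with side slope z = 3.5: A = zy² = 3.5×0.983² = 3.382 m²; P = 2y√(1+z²) = 2×0.983×3.64 = 7.156 m. Hydraulic radius R = A/P = 3.382/7.156 = 0.4726 m. Q_A = (1/0.014)·3.382·0.4726^(2/3)·√0.0004399 = 3.074 m³/s.
Channel B: For a circular section of diameter D = 2.27 m at depth y = 1.28 m, the central angle is θ = 2 arccos(1 − 2y/D) = 3.398 rad. Then A = (D²/8)(θ − sin θ) = 2.352 m² and P = Dθ/2 = 3.857 m. Hydraulic radius R = A/P = 2.352/3.857 = 0.6098 m. Q_B = (1/0.014)·2.352·0.6098^(2/3)·√0.0004399 = 2.534 m³/s.
Q_A = 3.074 m³/s vs Q_B = 2.534 m³/s, so channel A carries more.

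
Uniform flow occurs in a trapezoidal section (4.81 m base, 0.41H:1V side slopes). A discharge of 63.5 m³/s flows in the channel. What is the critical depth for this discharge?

At critical depth, Q² T / (g A³) = 1, i.e. A³/T = Q²/g = 63.5²/9.81 = 411.
Try y = 1.67 m: A³/T = 125 — too small.
Try y = 2.83 m: A³/T = 676.4 — too large.
Try y = 2.43 m: A³/T = 412.9 — ≈ 411.

y_c = 2.43 m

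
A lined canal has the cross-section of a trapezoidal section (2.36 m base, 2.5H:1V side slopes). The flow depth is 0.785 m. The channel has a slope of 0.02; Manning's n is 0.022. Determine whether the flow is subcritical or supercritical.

With bottom width b = 2.36 m and side slope z = 2.5: A = (b + zy)y = (2.36 + 2.5×0.785)×0.785 = 3.393 m²; P = b + 2y√(1+z²) = 2.36 + 2×0.785×2.693 = 6.587 m.
Hydraulic radius R = A/P = 3.393/6.587 = 0.5151 m.
V = (1/n) R^(2/3) √S = (1/0.022) × 0.5151^(2/3) × √0.02 = 4.131 m/s. Hydraulic depth D_h = A/T = 3.393/6.285 = 0.5399 m.
Froude number Fr = V/√(g·D_h) = 4.131/√(9.81×0.5399) = 1.79, which is greater than 1, so the flow is supercritical.

supercritical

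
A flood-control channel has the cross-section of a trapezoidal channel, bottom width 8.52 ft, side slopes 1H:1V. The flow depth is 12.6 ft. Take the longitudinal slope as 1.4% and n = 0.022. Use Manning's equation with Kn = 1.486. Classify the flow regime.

With bottom width b = 8.52 ft and side slope z = 1: A = (b + zy)y = (8.52 + 1×12.6)×12.6 = 266.1 ft²; P = b + 2y√(1+z²) = 8.52 + 2×12.6×1.414 = 44.16 ft.
Hydraulic radius R = A/P = 266.1/44.16 = 6.026 ft.
V = (1.486/n) R^(2/3) √S = (1.486/0.022) × 6.026^(2/3) × √0.014 = 26.47 ft/s. Hydraulic depth D_h = A/T = 266.1/33.72 = 7.892 ft.
Froude number Fr = V/√(g·D_h) = 26.47/√(32.2×7.892) = 1.66, which is greater than 1, so the flow is supercritical.

supercritical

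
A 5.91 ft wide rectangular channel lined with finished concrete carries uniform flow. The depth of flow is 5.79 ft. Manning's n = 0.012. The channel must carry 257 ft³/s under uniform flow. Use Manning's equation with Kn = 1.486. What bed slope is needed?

S = 0.0015

Flow area A = b·y = 5.91 × 5.79 = 34.22 ft². Wetted perimeter P = b + 2y = 5.91 + 2×5.79 = 17.49 ft.
Hydraulic radius R = A/P = 34.22/17.49 = 1.956 ft.
From Manning's equation, S = [nQ / (1.486 A R^(2/3))]² = [0.012 × 257 / (1.486 × 34.22 × 1.956^(2/3))]² = 0.0015.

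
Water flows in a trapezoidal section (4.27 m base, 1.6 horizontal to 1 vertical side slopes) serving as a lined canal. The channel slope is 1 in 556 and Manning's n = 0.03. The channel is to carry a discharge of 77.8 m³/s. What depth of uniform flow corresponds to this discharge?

y_n = 3.52 m

Manning's equation rearranged: A R^(2/3) = nQ / (1·√S) = 0.03 × 77.8 / (√0.001799) = 55.03.
At y = 4.12 m: A R^(2/3) = 77.03 — high.
At y = 3.03 m: A R^(2/3) = 40.26 — low.
At y = 3.52 m: A R^(2/3) = 55.06 — ≈ 55.03.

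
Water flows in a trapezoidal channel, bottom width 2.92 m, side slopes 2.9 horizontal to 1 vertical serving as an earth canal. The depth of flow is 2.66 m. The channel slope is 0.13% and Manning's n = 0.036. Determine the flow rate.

With bottom width b = 2.92 m and side slope z = 2.9: A = (b + zy)y = (2.92 + 2.9×2.66)×2.66 = 28.29 m²; P = b + 2y√(1+z²) = 2.92 + 2×2.66×3.068 = 19.24 m.
Hydraulic radius R = A/P = 28.29/19.24 = 1.47 m.
Manning's equation: Q = (1/n) A R^(2/3) S^(1/2) = (1/0.036) × 28.29 × 1.47^(2/3) × 0.0013^(1/2) = 36.6 m³/s.

Q = 36.6 m³/s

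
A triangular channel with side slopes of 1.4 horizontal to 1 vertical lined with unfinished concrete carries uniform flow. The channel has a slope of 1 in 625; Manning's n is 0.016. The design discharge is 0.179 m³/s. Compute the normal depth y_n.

Manning's equation rearranged: A R^(2/3) = nQ / (1·√S) = 0.016 × 0.179 / (√0.0016) = 0.0716.
Trying y = 0.487 m: A R^(2/3) = 0.1129 — high.
Trying y = 0.347 m: A R^(2/3) = 0.04571 — low.
Trying y = 0.411 m: A R^(2/3) = 0.07178 — ≈ 0.0716.

y_n = 0.411 m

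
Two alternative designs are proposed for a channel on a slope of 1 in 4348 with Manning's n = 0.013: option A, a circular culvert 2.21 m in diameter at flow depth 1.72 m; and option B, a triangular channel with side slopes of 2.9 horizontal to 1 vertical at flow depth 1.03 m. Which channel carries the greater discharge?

Channel A: For a circular section of diameter D = 2.21 m at depth y = 1.72 m, the central angle is θ = 2 arccos(1 − 2y/D) = 4.322 rad. Then A = (D²/8)(θ − sin θ) = 3.203 m² and P = Dθ/2 = 4.776 m. Hydraulic radius R = A/P = 3.203/4.776 = 0.6707 m. Q_A = (1/0.013)·3.203·0.6707^(2/3)·√0.00023 = 2.863 m³/s.
Channel B: For a triangular section with side slope z = 2.9: A = zy² = 2.9×1.03² = 3.077 m²; P = 2y√(1+z²) = 2×1.03×3.068 = 6.319 m. Hydraulic radius R = A/P = 3.077/6.319 = 0.4869 m. Q_B = (1/0.013)·3.077·0.4869^(2/3)·√0.00023 = 2.221 m³/s.
Q_A = 2.863 m³/s vs Q_B = 2.221 m³/s, so channel A carries more.

channel A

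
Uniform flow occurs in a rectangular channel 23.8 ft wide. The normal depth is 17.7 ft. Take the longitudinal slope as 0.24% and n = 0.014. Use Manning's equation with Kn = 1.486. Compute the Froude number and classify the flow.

Flow area A = b·y = 23.8 × 17.7 = 421.3 ft². Wetted perimeter P = b + 2y = 23.8 + 2×17.7 = 59.2 ft.
Hydraulic radius R = A/P = 421.3/59.2 = 7.116 ft.
V = (1.486/n) R^(2/3) √S = (1.486/0.014) × 7.116^(2/3) × √0.0024 = 19.24 ft/s. Hydraulic depth D_h = A/T = 421.3/23.8 = 17.7 ft.
Froude number Fr = V/√(g·D_h) = 19.24/√(32.2×17.7) = 0.806, which is less than 1, so the flow is subcritical.

subcritical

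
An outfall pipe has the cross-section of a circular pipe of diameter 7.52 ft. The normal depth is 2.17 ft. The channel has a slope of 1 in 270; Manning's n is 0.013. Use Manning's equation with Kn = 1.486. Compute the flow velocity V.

V = 8.05 ft/s

For a circular section of diameter D = 7.52 ft at depth y = 2.17 ft, the central angle is θ = 2 arccos(1 − 2y/D) = 2.268 rad. Then A = (D²/8)(θ − sin θ) = 10.62 ft² and P = Dθ/2 = 8.529 ft.
Hydraulic radius R = A/P = 10.62/8.529 = 1.245 ft.
From Manning's equation, V = (1.486/n) R^(2/3) S^(1/2) = (1.486/0.013) × 1.245^(2/3) × 0.003704^(1/2) = 8.05 ft/s.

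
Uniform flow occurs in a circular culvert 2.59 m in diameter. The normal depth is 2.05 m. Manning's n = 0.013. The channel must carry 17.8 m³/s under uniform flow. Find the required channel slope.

For a circular section of diameter D = 2.59 m at depth y = 2.05 m, the central angle is θ = 2 arccos(1 − 2y/D) = 4.386 rad. Then A = (D²/8)(θ − sin θ) = 4.472 m² and P = Dθ/2 = 5.68 m.
Hydraulic radius R = A/P = 4.472/5.68 = 0.7873 m.
From Manning's equation, S = [nQ / (1 A R^(2/3))]² = [0.013 × 17.8 / (1 × 4.472 × 0.7873^(2/3))]² = 0.00368.

S = 0.00368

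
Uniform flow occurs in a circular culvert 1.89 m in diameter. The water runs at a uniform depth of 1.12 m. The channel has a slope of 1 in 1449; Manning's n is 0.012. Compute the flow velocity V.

V = 1.42 m/s

For a circular section of diameter D = 1.89 m at depth y = 1.12 m, the central angle is θ = 2 arccos(1 − 2y/D) = 3.514 rad. Then A = (D²/8)(θ − sin θ) = 1.732 m² and P = Dθ/2 = 3.321 m.
Hydraulic radius R = A/P = 1.732/3.321 = 0.5214 m.
From Manning's equation, V = (1/n) R^(2/3) S^(1/2) = (1/0.012) × 0.5214^(2/3) × 0.0006901^(1/2) = 1.42 m/s.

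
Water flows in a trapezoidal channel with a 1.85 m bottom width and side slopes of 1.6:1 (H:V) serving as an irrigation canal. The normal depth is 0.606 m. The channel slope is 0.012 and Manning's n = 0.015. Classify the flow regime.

supercritical

With bottom width b = 1.85 m and side slope z = 1.6: A = (b + zy)y = (1.85 + 1.6×0.606)×0.606 = 1.709 m²; P = b + 2y√(1+z²) = 1.85 + 2×0.606×1.887 = 4.137 m.
Hydraulic radius R = A/P = 1.709/4.137 = 0.413 m.
V = (1/n) R^(2/3) √S = (1/0.015) × 0.413^(2/3) × √0.012 = 4.05 m/s. Hydraulic depth D_h = A/T = 1.709/3.789 = 0.4509 m.
Froude number Fr = V/√(g·D_h) = 4.05/√(9.81×0.4509) = 1.93, which is greater than 1, so the flow is supercritical.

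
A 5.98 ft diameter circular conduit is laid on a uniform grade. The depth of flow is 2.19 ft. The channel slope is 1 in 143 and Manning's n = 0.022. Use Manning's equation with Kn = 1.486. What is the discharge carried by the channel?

Q = 59.4 ft³/s

For a circular section of diameter D = 5.98 ft at depth y = 2.19 ft, the central angle is θ = 2 arccos(1 − 2y/D) = 2.6 rad. Then A = (D²/8)(θ − sin θ) = 9.317 ft² and P = Dθ/2 = 7.774 ft.
Hydraulic radius R = A/P = 9.317/7.774 = 1.199 ft.
Manning's equation: Q = (1.486/n) A R^(2/3) S^(1/2) = (1.486/0.022) × 9.317 × 1.199^(2/3) × 0.006993^(1/2) = 59.4 ft³/s.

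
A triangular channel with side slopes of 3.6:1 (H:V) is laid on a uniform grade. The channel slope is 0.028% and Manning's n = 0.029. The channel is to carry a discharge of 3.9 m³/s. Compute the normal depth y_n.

Manning's equation rearranged: A R^(2/3) = nQ / (1·√S) = 0.029 × 3.9 / (√0.00028) = 6.759.
Trying y = 1.84 m: A R^(2/3) = 11.25 — too large.
Trying y = 1.35 m: A R^(2/3) = 4.925 — too small.
Trying y = 1.52 m: A R^(2/3) = 6.757 — matches.

y_n = 1.52 m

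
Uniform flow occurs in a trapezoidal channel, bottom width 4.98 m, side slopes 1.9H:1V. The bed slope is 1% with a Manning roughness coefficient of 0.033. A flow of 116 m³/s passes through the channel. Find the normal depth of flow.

y_n = 2.71 m

Manning's equation rearranged: A R^(2/3) = nQ / (1·√S) = 0.033 × 116 / (√0.01) = 38.28.
At y = 2.4 m: A R^(2/3) = 29.97 — too small.
At y = 2.95 m: A R^(2/3) = 45.68 — too large.
At y = 2.71 m: A R^(2/3) = 38.36 — close enough.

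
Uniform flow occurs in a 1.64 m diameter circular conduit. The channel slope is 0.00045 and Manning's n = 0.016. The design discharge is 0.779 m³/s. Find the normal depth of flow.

y_n = 0.824 m

Manning's equation rearranged: A R^(2/3) = nQ / (1·√S) = 0.016 × 0.779 / (√0.00045) = 0.5876.
At y = 0.95 m: A R^(2/3) = 0.7417 — over.
At y = 0.687 m: A R^(2/3) = 0.4273 — short.
At y = 0.824 m: A R^(2/3) = 0.5877 — ≈ 0.5876.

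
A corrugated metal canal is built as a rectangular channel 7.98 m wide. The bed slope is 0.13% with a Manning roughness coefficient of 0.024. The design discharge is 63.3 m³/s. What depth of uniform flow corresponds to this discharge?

Manning's equation rearranged: A R^(2/3) = nQ / (1·√S) = 0.024 × 63.3 / (√0.0013) = 42.14.
Try y = 2.65 m: A R^(2/3) = 28.84 — low.
Try y = 4.24 m: A R^(2/3) = 54.7 — high.
Try y = 3.49 m: A R^(2/3) = 42.15 — close enough.

y_n = 3.49 m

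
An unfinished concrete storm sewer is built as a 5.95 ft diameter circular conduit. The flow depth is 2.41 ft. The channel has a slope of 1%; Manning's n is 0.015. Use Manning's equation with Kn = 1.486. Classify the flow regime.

For a circular section of diameter D = 5.95 ft at depth y = 2.41 ft, the central angle is θ = 2 arccos(1 − 2y/D) = 2.759 rad. Then A = (D²/8)(θ − sin θ) = 10.56 ft² and P = Dθ/2 = 8.209 ft.
Hydraulic radius R = A/P = 10.56/8.209 = 1.286 ft.
V = (1.486/n) R^(2/3) √S = (1.486/0.015) × 1.286^(2/3) × √0.01 = 11.72 ft/s. Hydraulic depth D_h = A/T = 10.56/5.842 = 1.808 ft.
Froude number Fr = V/√(g·D_h) = 11.72/√(32.2×1.808) = 1.54, which is greater than 1, so the flow is supercritical.

supercritical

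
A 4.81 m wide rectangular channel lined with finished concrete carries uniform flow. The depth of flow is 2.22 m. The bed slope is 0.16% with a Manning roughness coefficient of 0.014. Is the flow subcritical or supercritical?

Flow area A = b·y = 4.81 × 2.22 = 10.68 m². Wetted perimeter P = b + 2y = 4.81 + 2×2.22 = 9.25 m.
Hydraulic radius R = A/P = 10.68/9.25 = 1.154 m.
V = (1/n) R^(2/3) √S = (1/0.014) × 1.154^(2/3) × √0.0016 = 3.144 m/s. Hydraulic depth D_h = A/T = 10.68/4.81 = 2.22 m.
Froude number Fr = V/√(g·D_h) = 3.144/√(9.81×2.22) = 0.674, which is less than 1, so the flow is subcritical.

subcritical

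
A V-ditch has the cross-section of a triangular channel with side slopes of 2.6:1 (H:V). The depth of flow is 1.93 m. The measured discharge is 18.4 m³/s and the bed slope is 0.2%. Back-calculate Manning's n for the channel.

For a triangular section with side slope z = 2.6: A = zy² = 2.6×1.93² = 9.685 m²; P = 2y√(1+z²) = 2×1.93×2.786 = 10.75 m.
Hydraulic radius R = A/P = 9.685/10.75 = 0.9007 m.
Rearranging Manning's equation: n = (1/Q) A R^(2/3) S^(1/2) = (1/18.4) × 9.685 × 0.9007^(2/3) × √0.002 = 0.022.

n = 0.022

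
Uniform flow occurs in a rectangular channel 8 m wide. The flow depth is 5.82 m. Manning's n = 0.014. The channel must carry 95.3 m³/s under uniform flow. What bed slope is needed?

S = 0.00026

Flow area A = b·y = 8 × 5.82 = 46.56 m². Wetted perimeter P = b + 2y = 8 + 2×5.82 = 19.64 m.
Hydraulic radius R = A/P = 46.56/19.64 = 2.371 m.
From Manning's equation, S = [nQ / (1 A R^(2/3))]² = [0.014 × 95.3 / (1 × 46.56 × 2.371^(2/3))]² = 0.00026.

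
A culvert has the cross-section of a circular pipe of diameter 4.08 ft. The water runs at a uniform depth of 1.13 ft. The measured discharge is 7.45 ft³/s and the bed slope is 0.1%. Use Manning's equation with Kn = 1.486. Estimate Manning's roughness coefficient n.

For a circular section of diameter D = 4.08 ft at depth y = 1.13 ft, the central angle is θ = 2 arccos(1 − 2y/D) = 2.217 rad. Then A = (D²/8)(θ − sin θ) = 2.951 ft² and P = Dθ/2 = 4.522 ft.
Hydraulic radius R = A/P = 2.951/4.522 = 0.6526 ft.
Rearranging Manning's equation: n = (1.486/Q) A R^(2/3) S^(1/2) = (1.486/7.45) × 2.951 × 0.6526^(2/3) × √0.001 = 0.014.

n = 0.014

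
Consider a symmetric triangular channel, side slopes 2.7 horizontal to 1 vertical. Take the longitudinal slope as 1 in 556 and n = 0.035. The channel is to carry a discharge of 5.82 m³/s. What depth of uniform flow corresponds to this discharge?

y_n = 1.5 m

Manning's equation rearranged: A R^(2/3) = nQ / (1·√S) = 0.035 × 5.82 / (√0.001799) = 4.803.
Trying y = 1.14 m: A R^(2/3) = 2.311 — short.
Trying y = 1.66 m: A R^(2/3) = 6.295 — over.
Trying y = 1.5 m: A R^(2/3) = 4.804 — close enough.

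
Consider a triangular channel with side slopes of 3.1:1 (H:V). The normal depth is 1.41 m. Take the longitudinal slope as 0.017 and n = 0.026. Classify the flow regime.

For a triangular section with side slope z = 3.1: A = zy² = 3.1×1.41² = 6.163 m²; P = 2y√(1+z²) = 2×1.41×3.257 = 9.186 m.
Hydraulic radius R = A/P = 6.163/9.186 = 0.671 m.
V = (1/n) R^(2/3) √S = (1/0.026) × 0.671^(2/3) × √0.017 = 3.843 m/s. Hydraulic depth D_h = A/T = 6.163/8.742 = 0.705 m.
Froude number Fr = V/√(g·D_h) = 3.843/√(9.81×0.705) = 1.46, which is greater than 1, so the flow is supercritical.

supercritical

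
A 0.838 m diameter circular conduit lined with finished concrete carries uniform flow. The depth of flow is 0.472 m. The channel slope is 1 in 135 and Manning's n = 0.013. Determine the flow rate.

Q = 0.784 m³/s

For a circular section of diameter D = 0.838 m at depth y = 0.472 m, the central angle is θ = 2 arccos(1 − 2y/D) = 3.395 rad. Then A = (D²/8)(θ − sin θ) = 0.3201 m² and P = Dθ/2 = 1.423 m.
Hydraulic radius R = A/P = 0.3201/1.423 = 0.225 m.
Manning's equation: Q = (1/n) A R^(2/3) S^(1/2) = (1/0.013) × 0.3201 × 0.225^(2/3) × 0.007407^(1/2) = 0.784 m³/s.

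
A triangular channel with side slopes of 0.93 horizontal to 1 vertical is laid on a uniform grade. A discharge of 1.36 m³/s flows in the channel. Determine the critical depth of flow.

y_c = 0.847 m

At critical depth, Q² T / (g A³) = 1, i.e. A³/T = Q²/g = 1.36²/9.81 = 0.1885.
At y = 0.749 m: A³/T = 0.1019 — short.
At y = 0.847 m: A³/T = 0.1885 — matches.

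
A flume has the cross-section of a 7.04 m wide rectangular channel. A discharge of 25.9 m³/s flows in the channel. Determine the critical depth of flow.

For a rectangular channel, critical depth y_c = (q²/g)^(1/3) where q = Q/b = 25.9/7.04 = 3.679 m²/s.
So y_c = (3.679²/9.81)^(1/3) = 1.11 m.

y_c = 1.11 m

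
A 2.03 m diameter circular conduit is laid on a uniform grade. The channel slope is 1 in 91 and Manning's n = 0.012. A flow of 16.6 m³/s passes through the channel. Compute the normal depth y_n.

y_n = 1.54 m

Manning's equation rearranged: A R^(2/3) = nQ / (1·√S) = 0.012 × 16.6 / (√0.01099) = 1.9.
At y = 1.76 m: A R^(2/3) = 2.151 — over.
At y = 1.36 m: A R^(2/3) = 1.625 — short.
At y = 1.54 m: A R^(2/3) = 1.903 — ≈ 1.9.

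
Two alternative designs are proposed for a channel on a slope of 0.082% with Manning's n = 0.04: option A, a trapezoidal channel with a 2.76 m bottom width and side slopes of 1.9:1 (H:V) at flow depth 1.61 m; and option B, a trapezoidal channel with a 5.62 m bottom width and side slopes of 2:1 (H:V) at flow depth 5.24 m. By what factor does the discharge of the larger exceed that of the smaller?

18.7

Channel A: With bottom width b = 2.76 m and side slope z = 1.9: A = (b + zy)y = (2.76 + 1.9×1.61)×1.61 = 9.369 m²; P = b + 2y√(1+z²) = 2.76 + 2×1.61×2.147 = 9.674 m. Hydraulic radius R = A/P = 9.369/9.674 = 0.9685 m. Q_A = (1/0.04)·9.369·0.9685^(2/3)·√0.00082 = 6.565 m³/s.
Channel B: With bottom width b = 5.62 m and side slope z = 2: A = (b + zy)y = (5.62 + 2×5.24)×5.24 = 84.36 m²; P = b + 2y√(1+z²) = 5.62 + 2×5.24×2.236 = 29.05 m. Hydraulic radius R = A/P = 84.36/29.05 = 2.904 m. Q_B = (1/0.04)·84.36·2.904^(2/3)·√0.00082 = 122.9 m³/s.
The larger discharge is 122.9 m³/s and the smaller is 6.565 m³/s; the ratio is 18.7.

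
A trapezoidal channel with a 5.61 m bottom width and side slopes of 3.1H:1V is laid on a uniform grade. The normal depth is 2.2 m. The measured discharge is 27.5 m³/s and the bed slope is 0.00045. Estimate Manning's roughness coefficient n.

With bottom width b = 5.61 m and side slope z = 3.1: A = (b + zy)y = (5.61 + 3.1×2.2)×2.2 = 27.35 m²; P = b + 2y√(1+z²) = 5.61 + 2×2.2×3.257 = 19.94 m.
Hydraulic radius R = A/P = 27.35/19.94 = 1.371 m.
Rearranging Manning's equation: n = (1/Q) A R^(2/3) S^(1/2) = (1/27.5) × 27.35 × 1.371^(2/3) × √0.00045 = 0.026.

n = 0.026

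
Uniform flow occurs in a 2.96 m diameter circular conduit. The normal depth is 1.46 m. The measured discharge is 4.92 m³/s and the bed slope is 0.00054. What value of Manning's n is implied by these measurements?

For a circular section of diameter D = 2.96 m at depth y = 1.46 m, the central angle is θ = 2 arccos(1 − 2y/D) = 3.115 rad. Then A = (D²/8)(θ − sin θ) = 3.381 m² and P = Dθ/2 = 4.61 m.
Hydraulic radius R = A/P = 3.381/4.61 = 0.7336 m.
Rearranging Manning's equation: n = (1/Q) A R^(2/3) S^(1/2) = (1/4.92) × 3.381 × 0.7336^(2/3) × √0.00054 = 0.013.

n = 0.013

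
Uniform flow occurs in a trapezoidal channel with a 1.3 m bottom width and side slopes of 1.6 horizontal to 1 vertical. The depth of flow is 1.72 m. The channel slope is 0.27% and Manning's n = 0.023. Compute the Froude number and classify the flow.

With bottom width b = 1.3 m and side slope z = 1.6: A = (b + zy)y = (1.3 + 1.6×1.72)×1.72 = 6.969 m²; P = b + 2y√(1+z²) = 1.3 + 2×1.72×1.887 = 7.791 m.
Hydraulic radius R = A/P = 6.969/7.791 = 0.8946 m.
V = (1/n) R^(2/3) √S = (1/0.023) × 0.8946^(2/3) × √0.0027 = 2.098 m/s. Hydraulic depth D_h = A/T = 6.969/6.804 = 1.024 m.
Froude number Fr = V/√(g·D_h) = 2.098/√(9.81×1.024) = 0.662, which is less than 1, so the flow is subcritical.

subcritical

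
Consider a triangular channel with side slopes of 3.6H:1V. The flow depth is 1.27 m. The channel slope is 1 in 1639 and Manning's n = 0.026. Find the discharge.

Q = 3.98 m³/s

For a triangular section with side slope z = 3.6: A = zy² = 3.6×1.27² = 5.806 m²; P = 2y√(1+z²) = 2×1.27×3.736 = 9.49 m.
Hydraulic radius R = A/P = 5.806/9.49 = 0.6118 m.
Manning's equation: Q = (1/n) A R^(2/3) S^(1/2) = (1/0.026) × 5.806 × 0.6118^(2/3) × 0.0006101^(1/2) = 3.98 m³/s.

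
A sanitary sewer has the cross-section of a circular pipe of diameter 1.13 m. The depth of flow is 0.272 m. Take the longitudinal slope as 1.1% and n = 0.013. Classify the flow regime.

For a circular section of diameter D = 1.13 m at depth y = 0.272 m, the central angle is θ = 2 arccos(1 − 2y/D) = 2.051 rad. Then A = (D²/8)(θ − sin θ) = 0.1859 m² and P = Dθ/2 = 1.159 m.
Hydraulic radius R = A/P = 0.1859/1.159 = 0.1604 m.
V = (1/n) R^(2/3) √S = (1/0.013) × 0.1604^(2/3) × √0.011 = 2.381 m/s. Hydraulic depth D_h = A/T = 0.1859/0.9662 = 0.1924 m.
Froude number Fr = V/√(g·D_h) = 2.381/√(9.81×0.1924) = 1.73, which is greater than 1, so the flow is supercritical.

supercritical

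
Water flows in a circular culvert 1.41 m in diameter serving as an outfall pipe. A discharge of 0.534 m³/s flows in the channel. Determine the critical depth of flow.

At critical depth, Q² T / (g A³) = 1, i.e. A³/T = Q²/g = 0.534²/9.81 = 0.02907.
Try y = 0.442 m: A³/T = 0.0561 — high.
Try y = 0.324 m: A³/T = 0.01677 — low.
Try y = 0.373 m: A³/T = 0.02903 — ≈ 0.02907.

y_c = 0.373 m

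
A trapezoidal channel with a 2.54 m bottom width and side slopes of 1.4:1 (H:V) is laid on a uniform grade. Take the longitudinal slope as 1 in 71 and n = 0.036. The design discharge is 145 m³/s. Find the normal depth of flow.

Manning's equation rearranged: A R^(2/3) = nQ / (1·√S) = 0.036 × 145 / (√0.01408) = 43.98.
Try y = 4.04 m: A R^(2/3) = 52.81 — too large.
Try y = 2.94 m: A R^(2/3) = 26.17 — too small.
Try y = 3.72 m: A R^(2/3) = 43.89 — close enough.

y_n = 3.72 m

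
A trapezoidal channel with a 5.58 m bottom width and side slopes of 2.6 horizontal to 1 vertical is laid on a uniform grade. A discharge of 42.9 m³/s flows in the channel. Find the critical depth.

At critical depth, Q² T / (g A³) = 1, i.e. A³/T = Q²/g = 42.9²/9.81 = 187.6.
Trying y = 1.69 m: A³/T = 333.3 — too large.
Trying y = 1.11 m: A³/T = 73.1 — too small.
Trying y = 1.45 m: A³/T = 189.9 — matches.

y_c = 1.45 m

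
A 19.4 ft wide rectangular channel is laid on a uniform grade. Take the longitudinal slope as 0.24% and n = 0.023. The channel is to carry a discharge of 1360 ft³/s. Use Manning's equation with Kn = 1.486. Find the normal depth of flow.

Manning's equation rearranged: A R^(2/3) = nQ / (1.486·√S) = 0.023 × 1360 / (1.486 × √0.0024) = 429.7.
Try y = 5.66 ft: A R^(2/3) = 256.7 — low.
Try y = 9.14 ft: A R^(2/3) = 497.9 — high.
Try y = 8.2 ft: A R^(2/3) = 430 — close enough.

y_n = 8.2 ft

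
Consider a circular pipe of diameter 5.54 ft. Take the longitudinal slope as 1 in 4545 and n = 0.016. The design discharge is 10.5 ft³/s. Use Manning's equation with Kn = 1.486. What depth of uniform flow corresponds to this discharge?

Manning's equation rearranged: A R^(2/3) = nQ / (1.486·√S) = 0.016 × 10.5 / (1.486 × √0.00022) = 7.622.
Try y = 2.22 ft: A R^(2/3) = 10.13 — too large.
Try y = 1.91 ft: A R^(2/3) = 7.654 — ≈ 7.622.

y_n = 1.91 ft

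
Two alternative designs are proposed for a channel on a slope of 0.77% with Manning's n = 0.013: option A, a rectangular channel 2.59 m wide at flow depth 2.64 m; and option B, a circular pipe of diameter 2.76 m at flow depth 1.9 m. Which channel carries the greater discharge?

channel A

Channel A: Flow area A = b·y = 2.59 × 2.64 = 6.838 m². Wetted perimeter P = b + 2y = 2.59 + 2×2.64 = 7.87 m. Hydraulic radius R = A/P = 6.838/7.87 = 0.8688 m. Q_A = (1/0.013)·6.838·0.8688^(2/3)·√0.0077 = 42.02 m³/s.
Channel B: For a circular section of diameter D = 2.76 m at depth y = 1.9 m, the central angle is θ = 2 arccos(1 − 2y/D) = 3.914 rad. Then A = (D²/8)(θ − sin θ) = 4.392 m² and P = Dθ/2 = 5.402 m. Hydraulic radius R = A/P = 4.392/5.402 = 0.8131 m. Q_B = (1/0.013)·4.392·0.8131^(2/3)·√0.0077 = 25.82 m³/s.
Q_A = 42.02 m³/s vs Q_B = 25.82 m³/s, so channel A carries more.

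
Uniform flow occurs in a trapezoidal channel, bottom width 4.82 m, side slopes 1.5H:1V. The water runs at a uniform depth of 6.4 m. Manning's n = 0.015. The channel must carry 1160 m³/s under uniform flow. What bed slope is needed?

With bottom width b = 4.82 m and side slope z = 1.5: A = (b + zy)y = (4.82 + 1.5×6.4)×6.4 = 92.29 m²; P = b + 2y√(1+z²) = 4.82 + 2×6.4×1.803 = 27.9 m.
Hydraulic radius R = A/P = 92.29/27.9 = 3.308 m.
From Manning's equation, S = [nQ / (1 A R^(2/3))]² = [0.015 × 1160 / (1 × 92.29 × 3.308^(2/3))]² = 0.00721.

S = 0.00721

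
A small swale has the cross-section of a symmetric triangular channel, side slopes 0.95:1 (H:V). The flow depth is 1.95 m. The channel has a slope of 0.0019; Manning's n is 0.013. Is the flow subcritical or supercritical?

For a triangular section with side slope z = 0.95: A = zy² = 0.95×1.95² = 3.612 m²; P = 2y√(1+z²) = 2×1.95×1.379 = 5.379 m.
Hydraulic radius R = A/P = 3.612/5.379 = 0.6715 m.
V = (1/n) R^(2/3) √S = (1/0.013) × 0.6715^(2/3) × √0.0019 = 2.571 m/s. Hydraulic depth D_h = A/T = 3.612/3.705 = 0.975 m.
Froude number Fr = V/√(g·D_h) = 2.571/√(9.81×0.975) = 0.831, which is less than 1, so the flow is subcritical.

subcritical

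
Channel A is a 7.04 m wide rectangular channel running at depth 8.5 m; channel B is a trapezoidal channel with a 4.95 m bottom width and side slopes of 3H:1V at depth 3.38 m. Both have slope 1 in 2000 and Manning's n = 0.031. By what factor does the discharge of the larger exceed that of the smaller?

1.39

Channel A: Flow area A = b·y = 7.04 × 8.5 = 59.84 m². Wetted perimeter P = b + 2y = 7.04 + 2×8.5 = 24.04 m. Hydraulic radius R = A/P = 59.84/24.04 = 2.489 m. Q_A = (1/0.031)·59.84·2.489^(2/3)·√0.0005 = 79.28 m³/s.
Channel B: With bottom width b = 4.95 m and side slope z = 3: A = (b + zy)y = (4.95 + 3×3.38)×3.38 = 51 m²; P = b + 2y√(1+z²) = 4.95 + 2×3.38×3.162 = 26.33 m. Hydraulic radius R = A/P = 51/26.33 = 1.937 m. Q_B = (1/0.031)·51·1.937^(2/3)·√0.0005 = 57.17 m³/s.
The larger discharge is 79.28 m³/s and the smaller is 57.17 m³/s; the ratio is 1.39.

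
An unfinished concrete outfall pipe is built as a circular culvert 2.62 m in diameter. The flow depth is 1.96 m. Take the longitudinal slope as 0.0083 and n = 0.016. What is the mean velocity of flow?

V = 4.87 m/s

For a circular section of diameter D = 2.62 m at depth y = 1.96 m, the central angle is θ = 2 arccos(1 − 2y/D) = 4.18 rad. Then A = (D²/8)(θ − sin θ) = 4.326 m² and P = Dθ/2 = 5.476 m.
Hydraulic radius R = A/P = 4.326/5.476 = 0.79 m.
From Manning's equation, V = (1/n) R^(2/3) S^(1/2) = (1/0.016) × 0.79^(2/3) × 0.0083^(1/2) = 4.87 m/s.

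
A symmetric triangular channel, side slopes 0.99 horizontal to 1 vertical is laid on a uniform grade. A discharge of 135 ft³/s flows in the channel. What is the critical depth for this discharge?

At critical depth, Q² T / (g A³) = 1, i.e. A³/T = Q²/g = 135²/32.2 = 566.
At y = 4.92 ft: A³/T = 1413 — high.
At y = 3.62 ft: A³/T = 304.6 — low.
At y = 4.1 ft: A³/T = 567.8 — matches.

y_c = 4.1 ft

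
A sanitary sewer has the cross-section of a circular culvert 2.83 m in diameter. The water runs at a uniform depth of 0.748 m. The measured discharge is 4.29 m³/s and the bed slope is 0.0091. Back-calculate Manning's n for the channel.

For a circular section of diameter D = 2.83 m at depth y = 0.748 m, the central angle is θ = 2 arccos(1 − 2y/D) = 2.16 rad. Then A = (D²/8)(θ − sin θ) = 1.33 m² and P = Dθ/2 = 3.056 m.
Hydraulic radius R = A/P = 1.33/3.056 = 0.4351 m.
Rearranging Manning's equation: n = (1/Q) A R^(2/3) S^(1/2) = (1/4.29) × 1.33 × 0.4351^(2/3) × √0.0091 = 0.017.

n = 0.017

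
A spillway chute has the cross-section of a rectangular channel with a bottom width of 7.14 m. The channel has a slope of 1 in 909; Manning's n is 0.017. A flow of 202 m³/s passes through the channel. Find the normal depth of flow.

Manning's equation rearranged: A R^(2/3) = nQ / (1·√S) = 0.017 × 202 / (√0.0011) = 103.5.
At y = 8.83 m: A R^(2/3) = 117.4 — high.
At y = 7.95 m: A R^(2/3) = 103.5 — matches.

y_n = 7.95 m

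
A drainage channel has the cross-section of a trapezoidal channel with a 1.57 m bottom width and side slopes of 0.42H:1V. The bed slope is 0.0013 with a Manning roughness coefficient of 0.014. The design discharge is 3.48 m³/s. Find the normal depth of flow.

Manning's equation rearranged: A R^(2/3) = nQ / (1·√S) = 0.014 × 3.48 / (√0.0013) = 1.351.
Try y = 0.889 m: A R^(2/3) = 1.079 — too small.
Try y = 1.11 m: A R^(2/3) = 1.551 — too large.
Try y = 1.02 m: A R^(2/3) = 1.35 — close enough.

y_n = 1.02 m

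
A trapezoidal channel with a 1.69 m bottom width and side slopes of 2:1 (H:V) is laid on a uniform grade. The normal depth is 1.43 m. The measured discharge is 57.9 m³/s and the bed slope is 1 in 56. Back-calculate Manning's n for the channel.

With bottom width b = 1.69 m and side slope z = 2: A = (b + zy)y = (1.69 + 2×1.43)×1.43 = 6.506 m²; P = b + 2y√(1+z²) = 1.69 + 2×1.43×2.236 = 8.085 m.
Hydraulic radius R = A/P = 6.506/8.085 = 0.8047 m.
Rearranging Manning's equation: n = (1/Q) A R^(2/3) S^(1/2) = (1/57.9) × 6.506 × 0.8047^(2/3) × √0.01786 = 0.013.

n = 0.013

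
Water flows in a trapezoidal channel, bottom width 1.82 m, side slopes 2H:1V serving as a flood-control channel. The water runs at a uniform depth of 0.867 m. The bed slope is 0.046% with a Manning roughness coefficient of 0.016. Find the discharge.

With bottom width b = 1.82 m and side slope z = 2: A = (b + zy)y = (1.82 + 2×0.867)×0.867 = 3.081 m²; P = b + 2y√(1+z²) = 1.82 + 2×0.867×2.236 = 5.697 m.
Hydraulic radius R = A/P = 3.081/5.697 = 0.5408 m.
Manning's equation: Q = (1/n) A R^(2/3) S^(1/2) = (1/0.016) × 3.081 × 0.5408^(2/3) × 0.00046^(1/2) = 2.74 m³/s.

Q = 2.74 m³/s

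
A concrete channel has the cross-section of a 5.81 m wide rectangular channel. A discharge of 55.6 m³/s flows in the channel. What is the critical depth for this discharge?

For a rectangular channel, critical depth y_c = (q²/g)^(1/3) where q = Q/b = 55.6/5.81 = 9.57 m²/s.
So y_c = (9.57²/9.81)^(1/3) = 2.11 m.

y_c = 2.11 m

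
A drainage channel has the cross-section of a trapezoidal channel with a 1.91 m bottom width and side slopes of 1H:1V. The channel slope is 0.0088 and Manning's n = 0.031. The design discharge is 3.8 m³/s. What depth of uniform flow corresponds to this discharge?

Manning's equation rearranged: A R^(2/3) = nQ / (1·√S) = 0.031 × 3.8 / (√0.0088) = 1.256.
Try y = 0.623 m: A R^(2/3) = 0.8987 — low.
Try y = 0.871 m: A R^(2/3) = 1.634 — high.
Try y = 0.753 m: A R^(2/3) = 1.257 — matches.

y_n = 0.753 m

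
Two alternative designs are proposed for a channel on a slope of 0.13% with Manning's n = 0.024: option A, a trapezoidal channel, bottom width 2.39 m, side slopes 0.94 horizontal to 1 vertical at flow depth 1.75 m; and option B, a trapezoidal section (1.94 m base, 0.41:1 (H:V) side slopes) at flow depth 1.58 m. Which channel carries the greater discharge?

Channel A: With bottom width b = 2.39 m and side slope z = 0.94: A = (b + zy)y = (2.39 + 0.94×1.75)×1.75 = 7.061 m²; P = b + 2y√(1+z²) = 2.39 + 2×1.75×1.372 = 7.194 m. Hydraulic radius R = A/P = 7.061/7.194 = 0.9816 m. Q_A = (1/0.024)·7.061·0.9816^(2/3)·√0.0013 = 10.48 m³/s.
Channel B: With bottom width b = 1.94 m and side slope z = 0.41: A = (b + zy)y = (1.94 + 0.41×1.58)×1.58 = 4.089 m²; P = b + 2y√(1+z²) = 1.94 + 2×1.58×1.081 = 5.355 m. Hydraulic radius R = A/P = 4.089/5.355 = 0.7635 m. Q_B = (1/0.024)·4.089·0.7635^(2/3)·√0.0013 = 5.131 m³/s.
Q_A = 10.48 m³/s vs Q_B = 5.131 m³/s, so channel A carries more.

channel A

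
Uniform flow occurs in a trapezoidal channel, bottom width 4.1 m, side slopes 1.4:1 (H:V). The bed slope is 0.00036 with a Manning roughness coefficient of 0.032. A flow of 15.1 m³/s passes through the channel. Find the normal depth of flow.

y_n = 2.53 m

Manning's equation rearranged: A R^(2/3) = nQ / (1·√S) = 0.032 × 15.1 / (√0.00036) = 25.47.
Trying y = 1.76 m: A R^(2/3) = 12.59 — too small.
Trying y = 3.05 m: A R^(2/3) = 37.06 — too large.
Trying y = 2.53 m: A R^(2/3) = 25.45 — matches.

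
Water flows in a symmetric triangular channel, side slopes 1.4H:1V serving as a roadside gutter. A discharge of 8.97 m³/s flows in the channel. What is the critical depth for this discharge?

At critical depth, Q² T / (g A³) = 1, i.e. A³/T = Q²/g = 8.97²/9.81 = 8.202.
Try y = 1.72 m: A³/T = 14.75 — over.
Try y = 1.25 m: A³/T = 2.991 — short.
Try y = 1.53 m: A³/T = 8.216 — matches.

y_c = 1.53 m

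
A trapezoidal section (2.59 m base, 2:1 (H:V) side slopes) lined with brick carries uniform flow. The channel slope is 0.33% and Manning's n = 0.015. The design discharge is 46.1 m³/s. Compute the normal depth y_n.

Manning's equation rearranged: A R^(2/3) = nQ / (1·√S) = 0.015 × 46.1 / (√0.0033) = 12.04.
Trying y = 1.34 m: A R^(2/3) = 6.201 — too small.
Trying y = 2.3 m: A R^(2/3) = 19.54 — too large.
Trying y = 1.84 m: A R^(2/3) = 12.04 — close enough.

y_n = 1.84 m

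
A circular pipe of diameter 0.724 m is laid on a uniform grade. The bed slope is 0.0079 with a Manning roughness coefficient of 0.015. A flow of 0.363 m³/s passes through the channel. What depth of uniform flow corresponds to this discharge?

Manning's equation rearranged: A R^(2/3) = nQ / (1·√S) = 0.015 × 0.363 / (√0.0079) = 0.06126.
Try y = 0.424 m: A R^(2/3) = 0.08525 — high.
Try y = 0.347 m: A R^(2/3) = 0.06126 — ≈ 0.06126.

y_n = 0.347 m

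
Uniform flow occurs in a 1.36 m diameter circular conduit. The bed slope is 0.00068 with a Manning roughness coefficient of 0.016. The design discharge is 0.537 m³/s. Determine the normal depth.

y_n = 0.652 m

Manning's equation rearranged: A R^(2/3) = nQ / (1·√S) = 0.016 × 0.537 / (√0.00068) = 0.3295.
Trying y = 0.764 m: A R^(2/3) = 0.4288 — over.
Trying y = 0.461 m: A R^(2/3) = 0.1751 — short.
Trying y = 0.652 m: A R^(2/3) = 0.3292 — ≈ 0.3295.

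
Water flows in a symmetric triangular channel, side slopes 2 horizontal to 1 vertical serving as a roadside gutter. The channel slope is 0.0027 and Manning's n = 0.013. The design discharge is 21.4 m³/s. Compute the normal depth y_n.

Manning's equation rearranged: A R^(2/3) = nQ / (1·√S) = 0.013 × 21.4 / (√0.0027) = 5.354.
Trying y = 1.45 m: A R^(2/3) = 3.15 — low.
Trying y = 1.77 m: A R^(2/3) = 5.362 — ≈ 5.354.

y_n = 1.77 m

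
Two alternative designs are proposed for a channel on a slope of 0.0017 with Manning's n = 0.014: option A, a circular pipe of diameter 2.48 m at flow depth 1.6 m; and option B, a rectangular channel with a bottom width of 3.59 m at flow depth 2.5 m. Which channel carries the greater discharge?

channel B

Channel A: For a circular section of diameter D = 2.48 m at depth y = 1.6 m, the central angle is θ = 2 arccos(1 − 2y/D) = 3.731 rad. Then A = (D²/8)(θ − sin θ) = 3.295 m² and P = Dθ/2 = 4.626 m. Hydraulic radius R = A/P = 3.295/4.626 = 0.7123 m. Q_A = (1/0.014)·3.295·0.7123^(2/3)·√0.0017 = 7.741 m³/s.
Channel B: Flow area A = b·y = 3.59 × 2.5 = 8.975 m². Wetted perimeter P = b + 2y = 3.59 + 2×2.5 = 8.59 m. Hydraulic radius R = A/P = 8.975/8.59 = 1.045 m. Q_B = (1/0.014)·8.975·1.045^(2/3)·√0.0017 = 27.22 m³/s.
Q_A = 7.741 m³/s vs Q_B = 27.22 m³/s, so channel B carries more.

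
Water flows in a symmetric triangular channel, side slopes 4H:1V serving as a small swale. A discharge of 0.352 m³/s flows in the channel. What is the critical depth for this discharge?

At critical depth, Q² T / (g A³) = 1, i.e. A³/T = Q²/g = 0.352²/9.81 = 0.01263.
At y = 0.35 m: A³/T = 0.04202 — too large.
At y = 0.224 m: A³/T = 0.004512 — too small.
At y = 0.275 m: A³/T = 0.01258 — matches.

y_c = 0.275 m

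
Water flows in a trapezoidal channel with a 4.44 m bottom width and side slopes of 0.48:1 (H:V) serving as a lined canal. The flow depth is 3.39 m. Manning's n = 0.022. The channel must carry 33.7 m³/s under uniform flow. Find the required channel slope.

S = 0.000631

With bottom width b = 4.44 m and side slope z = 0.48: A = (b + zy)y = (4.44 + 0.48×3.39)×3.39 = 20.57 m²; P = b + 2y√(1+z²) = 4.44 + 2×3.39×1.109 = 11.96 m.
Hydraulic radius R = A/P = 20.57/11.96 = 1.72 m.
From Manning's equation, S = [nQ / (1 A R^(2/3))]² = [0.022 × 33.7 / (1 × 20.57 × 1.72^(2/3))]² = 0.000631.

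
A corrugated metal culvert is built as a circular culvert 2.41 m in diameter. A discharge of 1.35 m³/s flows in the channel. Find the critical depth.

At critical depth, Q² T / (g A³) = 1, i.e. A³/T = Q²/g = 1.35²/9.81 = 0.1858.
At y = 0.605 m: A³/T = 0.3454 — high.
At y = 0.458 m: A³/T = 0.1163 — low.
At y = 0.516 m: A³/T = 0.1856 — close enough.

y_c = 0.516 m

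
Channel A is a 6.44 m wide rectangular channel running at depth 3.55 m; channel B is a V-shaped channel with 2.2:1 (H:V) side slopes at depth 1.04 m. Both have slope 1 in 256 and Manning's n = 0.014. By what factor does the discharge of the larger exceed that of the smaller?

Channel A: Flow area A = b·y = 6.44 × 3.55 = 22.86 m². Wetted perimeter P = b + 2y = 6.44 + 2×3.55 = 13.54 m. Hydraulic radius R = A/P = 22.86/13.54 = 1.688 m. Q_A = (1/0.014)·22.86·1.688^(2/3)·√0.003906 = 144.7 m³/s.
Channel B: For a triangular section with side slope z = 2.2: A = zy² = 2.2×1.04² = 2.38 m²; P = 2y√(1+z²) = 2×1.04×2.417 = 5.027 m. Hydraulic radius R = A/P = 2.38/5.027 = 0.4734 m. Q_B = (1/0.014)·2.38·0.4734^(2/3)·√0.003906 = 6.452 m³/s.
The larger discharge is 144.7 m³/s and the smaller is 6.452 m³/s; the ratio is 22.4.

22.4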